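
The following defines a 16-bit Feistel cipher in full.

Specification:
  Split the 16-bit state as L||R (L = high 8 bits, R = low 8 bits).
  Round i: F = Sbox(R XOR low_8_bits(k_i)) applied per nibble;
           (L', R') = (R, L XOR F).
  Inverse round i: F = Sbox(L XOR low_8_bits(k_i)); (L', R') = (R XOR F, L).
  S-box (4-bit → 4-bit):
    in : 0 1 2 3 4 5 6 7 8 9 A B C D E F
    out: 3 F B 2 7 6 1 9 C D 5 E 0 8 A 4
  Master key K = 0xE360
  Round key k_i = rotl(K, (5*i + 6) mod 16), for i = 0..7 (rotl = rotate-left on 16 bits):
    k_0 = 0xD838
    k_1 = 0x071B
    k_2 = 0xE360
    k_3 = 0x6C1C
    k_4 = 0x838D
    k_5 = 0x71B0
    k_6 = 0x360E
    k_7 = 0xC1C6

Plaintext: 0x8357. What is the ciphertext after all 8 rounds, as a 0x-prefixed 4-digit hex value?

0x5997

s_0 = plaintext = 0x8357
s_1 = Round(s_0, k_0) = 0x5797
s_2 = Round(s_1, k_1) = 0x9797
s_3 = Round(s_2, k_2) = 0x97DE
s_4 = Round(s_3, k_3) = 0xDE9C
s_5 = Round(s_4, k_4) = 0x9C21
s_6 = Round(s_5, k_5) = 0x2143
s_7 = Round(s_6, k_6) = 0x4359
s_8 = Round(s_7, k_7) = 0x5997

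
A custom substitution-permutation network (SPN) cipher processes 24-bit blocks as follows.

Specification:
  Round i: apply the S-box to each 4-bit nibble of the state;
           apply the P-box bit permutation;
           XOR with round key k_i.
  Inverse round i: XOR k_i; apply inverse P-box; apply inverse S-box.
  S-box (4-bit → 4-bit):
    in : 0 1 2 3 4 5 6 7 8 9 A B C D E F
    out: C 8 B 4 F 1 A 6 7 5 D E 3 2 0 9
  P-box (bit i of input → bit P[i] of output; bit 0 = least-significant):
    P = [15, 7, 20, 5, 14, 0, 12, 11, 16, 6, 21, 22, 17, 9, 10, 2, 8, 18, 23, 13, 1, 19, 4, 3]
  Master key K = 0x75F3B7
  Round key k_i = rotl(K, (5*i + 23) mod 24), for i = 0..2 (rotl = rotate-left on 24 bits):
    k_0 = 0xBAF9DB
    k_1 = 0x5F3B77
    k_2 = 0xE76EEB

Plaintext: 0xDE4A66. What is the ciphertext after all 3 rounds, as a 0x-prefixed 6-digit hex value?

s_0 = plaintext = 0xDE4A66
s_1 = Round(s_0, k_0) = 0xD1F77E
s_2 = Round(s_1, k_1) = 0x750B32
s_3 = Round(s_2, k_2) = 0x8FFB1F

0x8FFB1F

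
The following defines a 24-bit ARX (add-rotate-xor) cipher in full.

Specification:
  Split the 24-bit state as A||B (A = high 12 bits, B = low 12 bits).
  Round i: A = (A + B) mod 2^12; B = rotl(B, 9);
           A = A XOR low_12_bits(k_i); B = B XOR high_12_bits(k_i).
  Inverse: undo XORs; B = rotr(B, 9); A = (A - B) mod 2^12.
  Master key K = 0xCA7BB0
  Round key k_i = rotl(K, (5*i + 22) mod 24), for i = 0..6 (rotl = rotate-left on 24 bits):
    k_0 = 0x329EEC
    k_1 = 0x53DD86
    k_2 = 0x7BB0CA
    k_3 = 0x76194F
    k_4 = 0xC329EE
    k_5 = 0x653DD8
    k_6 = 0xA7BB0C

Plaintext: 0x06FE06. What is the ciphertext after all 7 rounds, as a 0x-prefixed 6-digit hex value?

s_0 = plaintext = 0x06FE06
s_1 = Round(s_0, k_0) = 0x099EE9
s_2 = Round(s_1, k_1) = 0x2046E0
s_3 = Round(s_2, k_2) = 0x82E767
s_4 = Round(s_3, k_3) = 0x6DA98D
s_5 = Round(s_4, k_4) = 0x989703
s_6 = Round(s_5, k_5) = 0xD540B3
s_7 = Round(s_6, k_6) = 0x50BC6D

0x50BC6D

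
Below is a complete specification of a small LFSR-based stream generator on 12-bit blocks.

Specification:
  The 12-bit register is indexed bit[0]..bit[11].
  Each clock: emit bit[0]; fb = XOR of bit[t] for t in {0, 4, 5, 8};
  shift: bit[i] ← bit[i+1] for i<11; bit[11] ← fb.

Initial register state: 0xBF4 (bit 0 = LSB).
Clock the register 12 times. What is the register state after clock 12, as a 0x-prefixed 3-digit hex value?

reg_0 = 0xBF4
clock 1: out=0, reg = 0xDFA
clock 2: out=0, reg = 0xEFD
clock 3: out=1, reg = 0xF7E
clock 4: out=0, reg = 0xFBF
clock 5: out=1, reg = 0x7DF
clock 6: out=1, reg = 0xBEF
clock 7: out=1, reg = 0xDF7
clock 8: out=1, reg = 0x6FB
clock 9: out=1, reg = 0xB7D
clock 10: out=1, reg = 0x5BE
clock 11: out=0, reg = 0xADF
clock 12: out=1, reg = 0x56F

0x56F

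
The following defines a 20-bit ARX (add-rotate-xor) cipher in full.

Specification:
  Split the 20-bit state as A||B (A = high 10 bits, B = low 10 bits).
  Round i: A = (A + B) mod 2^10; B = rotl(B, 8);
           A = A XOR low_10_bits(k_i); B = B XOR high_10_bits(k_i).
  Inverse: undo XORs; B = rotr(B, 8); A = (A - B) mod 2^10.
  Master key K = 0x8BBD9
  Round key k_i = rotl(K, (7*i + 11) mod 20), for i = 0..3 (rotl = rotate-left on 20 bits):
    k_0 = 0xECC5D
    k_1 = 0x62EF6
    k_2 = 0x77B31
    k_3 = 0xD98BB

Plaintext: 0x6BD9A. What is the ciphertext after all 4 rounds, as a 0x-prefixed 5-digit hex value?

0x2DA9E

s_0 = plaintext = 0x6BD9A
s_1 = Round(s_0, k_0) = 0xC51D5
s_2 = Round(s_1, k_1) = 0x87CFE
s_3 = Round(s_2, k_2) = 0x0B3E1
s_4 = Round(s_3, k_3) = 0x2DA9E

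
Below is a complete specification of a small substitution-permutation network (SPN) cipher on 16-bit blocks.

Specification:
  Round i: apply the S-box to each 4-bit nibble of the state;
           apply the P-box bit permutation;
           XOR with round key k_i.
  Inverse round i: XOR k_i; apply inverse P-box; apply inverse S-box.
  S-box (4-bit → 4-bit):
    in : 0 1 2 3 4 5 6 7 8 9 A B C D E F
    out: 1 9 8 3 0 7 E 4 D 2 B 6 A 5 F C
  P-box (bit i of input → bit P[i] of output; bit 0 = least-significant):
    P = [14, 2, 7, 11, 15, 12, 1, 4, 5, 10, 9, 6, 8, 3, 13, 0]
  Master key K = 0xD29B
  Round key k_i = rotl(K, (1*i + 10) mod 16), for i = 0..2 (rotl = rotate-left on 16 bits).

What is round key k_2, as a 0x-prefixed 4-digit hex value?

0xBD29

K = 0xD29B
k_0 = rotl(K, (1*0+10) mod 16) = rotl(K, 10) = 0x6F4A
k_1 = rotl(K, (1*1+10) mod 16) = rotl(K, 11) = 0xDE94
k_2 = rotl(K, (1*2+10) mod 16) = rotl(K, 12) = 0xBD29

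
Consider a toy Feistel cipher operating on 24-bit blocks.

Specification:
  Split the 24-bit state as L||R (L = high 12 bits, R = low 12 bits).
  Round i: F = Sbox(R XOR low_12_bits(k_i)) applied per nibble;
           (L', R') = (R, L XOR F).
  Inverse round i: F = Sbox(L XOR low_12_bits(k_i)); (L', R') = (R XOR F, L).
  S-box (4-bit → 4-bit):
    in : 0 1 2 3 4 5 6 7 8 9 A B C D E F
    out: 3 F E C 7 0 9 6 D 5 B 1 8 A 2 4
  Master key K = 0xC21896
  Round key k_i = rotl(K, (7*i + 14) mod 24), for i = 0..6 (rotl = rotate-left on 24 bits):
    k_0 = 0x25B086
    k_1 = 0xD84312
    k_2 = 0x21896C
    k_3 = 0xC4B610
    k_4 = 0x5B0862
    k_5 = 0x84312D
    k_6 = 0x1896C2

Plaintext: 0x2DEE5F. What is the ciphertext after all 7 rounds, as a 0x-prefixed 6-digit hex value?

s_0 = plaintext = 0x2DEE5F
s_1 = Round(s_0, k_0) = 0xE5F07B
s_2 = Round(s_1, k_1) = 0x07B2CA
s_3 = Round(s_2, k_2) = 0x2CA1C2
s_4 = Round(s_3, k_3) = 0x1C2464
s_5 = Round(s_4, k_4) = 0x4649FB
s_6 = Round(s_5, k_5) = 0x9FB9CD
s_7 = Round(s_6, k_6) = 0x9CDDCF

0x9CDDCF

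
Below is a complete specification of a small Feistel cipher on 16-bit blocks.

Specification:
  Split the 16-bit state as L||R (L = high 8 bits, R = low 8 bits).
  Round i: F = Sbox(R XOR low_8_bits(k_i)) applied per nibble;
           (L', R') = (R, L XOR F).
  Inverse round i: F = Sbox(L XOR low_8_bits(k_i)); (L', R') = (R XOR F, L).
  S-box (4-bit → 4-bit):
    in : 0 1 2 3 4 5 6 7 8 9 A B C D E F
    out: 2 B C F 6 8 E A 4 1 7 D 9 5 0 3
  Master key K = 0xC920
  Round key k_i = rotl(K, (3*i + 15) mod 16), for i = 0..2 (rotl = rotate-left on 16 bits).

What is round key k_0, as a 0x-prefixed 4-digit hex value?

0x6490

K = 0xC920
k_0 = rotl(K, (3*0+15) mod 16) = rotl(K, 15) = 0x6490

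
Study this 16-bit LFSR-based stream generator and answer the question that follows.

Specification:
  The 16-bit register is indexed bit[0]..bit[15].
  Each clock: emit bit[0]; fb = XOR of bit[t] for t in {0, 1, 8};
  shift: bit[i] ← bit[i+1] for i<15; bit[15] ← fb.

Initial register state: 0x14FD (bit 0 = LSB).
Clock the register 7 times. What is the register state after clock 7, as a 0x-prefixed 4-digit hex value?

reg_0 = 0x14FD
clock 1: out=1, reg = 0x8A7E
clock 2: out=0, reg = 0xC53F
clock 3: out=1, reg = 0xE29F
clock 4: out=1, reg = 0x714F
clock 5: out=1, reg = 0xB8A7
clock 6: out=1, reg = 0x5C53
clock 7: out=1, reg = 0x2E29

0x2E29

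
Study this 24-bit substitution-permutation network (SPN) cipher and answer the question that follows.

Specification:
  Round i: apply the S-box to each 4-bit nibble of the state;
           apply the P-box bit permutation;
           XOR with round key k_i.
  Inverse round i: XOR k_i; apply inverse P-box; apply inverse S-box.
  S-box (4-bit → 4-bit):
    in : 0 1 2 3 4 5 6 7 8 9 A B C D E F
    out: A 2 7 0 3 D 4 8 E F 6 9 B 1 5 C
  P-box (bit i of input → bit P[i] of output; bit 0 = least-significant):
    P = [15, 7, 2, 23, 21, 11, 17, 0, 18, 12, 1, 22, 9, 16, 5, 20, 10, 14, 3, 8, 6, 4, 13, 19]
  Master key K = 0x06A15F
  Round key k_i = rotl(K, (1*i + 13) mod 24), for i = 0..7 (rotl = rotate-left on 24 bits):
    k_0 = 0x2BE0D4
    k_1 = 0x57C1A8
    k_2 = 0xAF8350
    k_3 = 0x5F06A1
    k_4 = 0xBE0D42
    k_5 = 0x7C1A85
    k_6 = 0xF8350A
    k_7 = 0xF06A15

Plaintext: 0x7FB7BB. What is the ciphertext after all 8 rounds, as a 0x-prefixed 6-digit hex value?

s_0 = plaintext = 0x7FB7BB
s_1 = Round(s_0, k_0) = 0xD363DD
s_2 = Round(s_1, k_1) = 0x7741C8
s_3 = Round(s_2, k_2) = 0x0698D5
s_4 = Round(s_3, k_3) = 0xA6949F
s_5 = Round(s_4, k_4) = 0x09377F
s_6 = Round(s_5, k_5) = 0xB45F98
s_7 = Round(s_6, k_6) = 0x027BED
s_8 = Round(s_7, k_7) = 0x8EAE0D

0x8EAE0D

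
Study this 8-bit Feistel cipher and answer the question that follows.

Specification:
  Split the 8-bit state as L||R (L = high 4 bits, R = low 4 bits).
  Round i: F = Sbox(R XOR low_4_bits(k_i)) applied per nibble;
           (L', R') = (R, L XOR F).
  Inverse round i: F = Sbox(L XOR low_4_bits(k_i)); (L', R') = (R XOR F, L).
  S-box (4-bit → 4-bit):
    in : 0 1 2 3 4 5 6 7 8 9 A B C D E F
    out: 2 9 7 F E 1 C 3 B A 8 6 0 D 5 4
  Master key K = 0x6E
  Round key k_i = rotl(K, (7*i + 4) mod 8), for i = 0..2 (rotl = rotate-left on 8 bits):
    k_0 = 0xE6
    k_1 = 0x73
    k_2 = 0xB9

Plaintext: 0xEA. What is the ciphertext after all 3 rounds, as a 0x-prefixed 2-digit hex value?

0x7B

s_0 = plaintext = 0xEA
s_1 = Round(s_0, k_0) = 0xAE
s_2 = Round(s_1, k_1) = 0xE7
s_3 = Round(s_2, k_2) = 0x7B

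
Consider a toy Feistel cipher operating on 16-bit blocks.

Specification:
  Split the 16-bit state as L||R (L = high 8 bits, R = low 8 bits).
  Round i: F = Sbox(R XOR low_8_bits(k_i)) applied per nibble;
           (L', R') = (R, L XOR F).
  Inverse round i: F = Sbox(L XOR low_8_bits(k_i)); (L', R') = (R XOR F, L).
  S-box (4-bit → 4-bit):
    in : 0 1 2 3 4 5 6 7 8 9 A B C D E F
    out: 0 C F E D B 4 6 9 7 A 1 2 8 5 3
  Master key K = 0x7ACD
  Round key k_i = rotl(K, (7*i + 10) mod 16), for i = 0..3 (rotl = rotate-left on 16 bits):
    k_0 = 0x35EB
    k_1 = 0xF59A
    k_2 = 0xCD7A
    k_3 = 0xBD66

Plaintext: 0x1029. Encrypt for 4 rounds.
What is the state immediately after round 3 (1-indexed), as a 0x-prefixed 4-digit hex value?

0x8206

s_0 = plaintext = 0x1029
s_1 = Round(s_0, k_0) = 0x293F
s_2 = Round(s_1, k_1) = 0x3F82
s_3 = Round(s_2, k_2) = 0x8206
s_4 = Round(s_3, k_3) = 0x06C2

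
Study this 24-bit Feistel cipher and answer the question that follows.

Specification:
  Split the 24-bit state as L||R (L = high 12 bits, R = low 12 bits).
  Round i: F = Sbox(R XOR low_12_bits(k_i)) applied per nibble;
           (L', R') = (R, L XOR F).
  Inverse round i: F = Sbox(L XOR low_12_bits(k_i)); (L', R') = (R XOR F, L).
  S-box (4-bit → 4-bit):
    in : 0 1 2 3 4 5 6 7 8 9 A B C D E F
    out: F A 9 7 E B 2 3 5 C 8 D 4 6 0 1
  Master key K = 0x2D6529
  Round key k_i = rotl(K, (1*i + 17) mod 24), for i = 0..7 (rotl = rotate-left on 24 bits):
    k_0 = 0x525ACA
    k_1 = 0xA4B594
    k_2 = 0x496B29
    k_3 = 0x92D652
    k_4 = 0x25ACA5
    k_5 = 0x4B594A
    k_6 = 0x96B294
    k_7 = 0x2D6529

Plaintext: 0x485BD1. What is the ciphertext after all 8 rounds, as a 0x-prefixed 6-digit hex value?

s_0 = plaintext = 0x485BD1
s_1 = Round(s_0, k_0) = 0xBD1E28
s_2 = Round(s_1, k_1) = 0xE28605
s_3 = Round(s_2, k_2) = 0x6058BC
s_4 = Round(s_3, k_3) = 0x8BC605
s_5 = Round(s_4, k_4) = 0x605033
s_6 = Round(s_5, k_5) = 0x033A39
s_7 = Round(s_6, k_6) = 0xA395B5
s_8 = Round(s_7, k_7) = 0x5B55FD

0x5B55FD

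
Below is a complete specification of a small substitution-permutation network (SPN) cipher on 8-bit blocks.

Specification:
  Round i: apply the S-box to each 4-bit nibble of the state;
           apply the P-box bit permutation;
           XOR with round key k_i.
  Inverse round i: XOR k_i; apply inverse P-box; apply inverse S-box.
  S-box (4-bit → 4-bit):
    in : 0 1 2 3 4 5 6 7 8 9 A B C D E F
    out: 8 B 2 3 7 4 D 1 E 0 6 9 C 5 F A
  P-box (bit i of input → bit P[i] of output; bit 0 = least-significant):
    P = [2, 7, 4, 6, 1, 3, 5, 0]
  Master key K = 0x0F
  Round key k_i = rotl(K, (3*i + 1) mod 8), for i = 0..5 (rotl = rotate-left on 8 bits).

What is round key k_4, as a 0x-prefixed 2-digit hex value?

K = 0x0F
k_0 = rotl(K, (3*0+1) mod 8) = rotl(K, 1) = 0x1E
k_1 = rotl(K, (3*1+1) mod 8) = rotl(K, 4) = 0xF0
k_2 = rotl(K, (3*2+1) mod 8) = rotl(K, 7) = 0x87
k_3 = rotl(K, (3*3+1) mod 8) = rotl(K, 2) = 0x3C
k_4 = rotl(K, (3*4+1) mod 8) = rotl(K, 5) = 0xE1

0xE1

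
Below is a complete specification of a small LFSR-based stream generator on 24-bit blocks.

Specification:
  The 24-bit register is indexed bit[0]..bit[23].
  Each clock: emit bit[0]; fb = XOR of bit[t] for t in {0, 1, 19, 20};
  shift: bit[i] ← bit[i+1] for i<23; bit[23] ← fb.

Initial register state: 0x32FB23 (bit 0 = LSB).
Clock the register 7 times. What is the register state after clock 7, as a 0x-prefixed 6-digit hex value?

0x4E65F6

reg_0 = 0x32FB23
clock 1: out=1, reg = 0x997D91
clock 2: out=1, reg = 0xCCBEC8
clock 3: out=0, reg = 0xE65F64
clock 4: out=0, reg = 0x732FB2
clock 5: out=0, reg = 0x3997D9
clock 6: out=1, reg = 0x9CCBEC
clock 7: out=0, reg = 0x4E65F6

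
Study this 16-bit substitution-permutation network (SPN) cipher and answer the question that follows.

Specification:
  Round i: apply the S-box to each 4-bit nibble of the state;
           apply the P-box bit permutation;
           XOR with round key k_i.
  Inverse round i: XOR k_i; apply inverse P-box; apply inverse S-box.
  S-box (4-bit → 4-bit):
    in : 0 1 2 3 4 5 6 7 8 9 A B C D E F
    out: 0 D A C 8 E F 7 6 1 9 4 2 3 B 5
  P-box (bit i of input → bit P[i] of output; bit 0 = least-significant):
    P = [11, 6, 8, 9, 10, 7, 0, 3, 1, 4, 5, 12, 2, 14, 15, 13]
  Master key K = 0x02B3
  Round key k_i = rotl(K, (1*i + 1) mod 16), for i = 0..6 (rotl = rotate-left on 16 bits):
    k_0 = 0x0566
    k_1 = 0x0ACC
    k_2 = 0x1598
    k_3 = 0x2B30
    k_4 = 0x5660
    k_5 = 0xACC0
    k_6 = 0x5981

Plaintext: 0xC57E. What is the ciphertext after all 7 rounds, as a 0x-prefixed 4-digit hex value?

s_0 = plaintext = 0xC57E
s_1 = Round(s_0, k_0) = 0x5B97
s_2 = Round(s_1, k_1) = 0xE7AC
s_3 = Round(s_2, k_2) = 0x71E6
s_4 = Round(s_3, k_3) = 0xF4DE
s_5 = Round(s_4, k_4) = 0xC8A4
s_6 = Round(s_5, k_5) = 0xEAF8
s_7 = Round(s_6, k_6) = 0x2CC6

0x2CC6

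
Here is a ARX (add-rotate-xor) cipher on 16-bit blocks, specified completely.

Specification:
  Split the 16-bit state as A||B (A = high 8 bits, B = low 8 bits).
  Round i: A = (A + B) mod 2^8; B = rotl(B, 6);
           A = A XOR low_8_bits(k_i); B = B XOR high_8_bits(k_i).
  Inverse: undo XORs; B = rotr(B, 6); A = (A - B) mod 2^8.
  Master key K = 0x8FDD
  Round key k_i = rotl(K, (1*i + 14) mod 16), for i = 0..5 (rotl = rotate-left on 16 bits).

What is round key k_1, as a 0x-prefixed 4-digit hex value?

K = 0x8FDD
k_0 = rotl(K, (1*0+14) mod 16) = rotl(K, 14) = 0x63F7
k_1 = rotl(K, (1*1+14) mod 16) = rotl(K, 15) = 0xC7EE

0xC7EE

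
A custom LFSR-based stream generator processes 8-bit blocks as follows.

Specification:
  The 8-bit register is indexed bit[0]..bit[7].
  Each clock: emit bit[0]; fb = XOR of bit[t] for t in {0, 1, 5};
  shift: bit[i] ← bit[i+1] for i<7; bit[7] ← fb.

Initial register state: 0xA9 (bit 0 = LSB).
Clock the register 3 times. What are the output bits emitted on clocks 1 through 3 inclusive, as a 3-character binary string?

reg_0 = 0xA9
clock 1: out=1, reg = 0x54
clock 2: out=0, reg = 0x2A
clock 3: out=0, reg = 0x15

100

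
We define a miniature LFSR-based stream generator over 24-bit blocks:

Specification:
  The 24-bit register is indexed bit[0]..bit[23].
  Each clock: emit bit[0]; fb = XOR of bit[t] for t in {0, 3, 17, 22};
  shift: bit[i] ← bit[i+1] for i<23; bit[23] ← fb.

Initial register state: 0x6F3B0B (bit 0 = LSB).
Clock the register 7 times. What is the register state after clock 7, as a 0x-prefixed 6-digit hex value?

0xD8DE76

reg_0 = 0x6F3B0B
clock 1: out=1, reg = 0x379D85
clock 2: out=1, reg = 0x1BCEC2
clock 3: out=0, reg = 0x8DE761
clock 4: out=1, reg = 0xC6F3B0
clock 5: out=0, reg = 0x6379D8
clock 6: out=0, reg = 0xB1BCEC
clock 7: out=0, reg = 0xD8DE76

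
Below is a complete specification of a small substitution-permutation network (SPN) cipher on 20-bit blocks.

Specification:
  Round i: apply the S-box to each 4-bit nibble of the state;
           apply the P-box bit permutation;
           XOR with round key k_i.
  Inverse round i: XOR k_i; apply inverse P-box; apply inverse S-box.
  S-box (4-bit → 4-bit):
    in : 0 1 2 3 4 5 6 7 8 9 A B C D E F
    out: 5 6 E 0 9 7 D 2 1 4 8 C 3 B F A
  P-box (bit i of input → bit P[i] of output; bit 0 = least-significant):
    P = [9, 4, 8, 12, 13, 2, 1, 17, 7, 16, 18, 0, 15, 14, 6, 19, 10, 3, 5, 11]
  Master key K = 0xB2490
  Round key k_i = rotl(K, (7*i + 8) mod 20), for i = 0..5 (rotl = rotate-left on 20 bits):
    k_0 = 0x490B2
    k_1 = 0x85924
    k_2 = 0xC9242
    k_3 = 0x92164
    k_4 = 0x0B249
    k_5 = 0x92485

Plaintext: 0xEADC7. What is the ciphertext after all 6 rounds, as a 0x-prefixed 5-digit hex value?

0x22B0A

s_0 = plaintext = 0xEADC7
s_1 = Round(s_0, k_0) = 0xDBC0F
s_2 = Round(s_1, k_1) = 0x165FE
s_3 = Round(s_2, k_2) = 0x301BE
s_4 = Round(s_3, k_3) = 0xEB236
s_5 = Round(s_4, k_4) = 0xDAD20
s_6 = Round(s_5, k_5) = 0x22B0A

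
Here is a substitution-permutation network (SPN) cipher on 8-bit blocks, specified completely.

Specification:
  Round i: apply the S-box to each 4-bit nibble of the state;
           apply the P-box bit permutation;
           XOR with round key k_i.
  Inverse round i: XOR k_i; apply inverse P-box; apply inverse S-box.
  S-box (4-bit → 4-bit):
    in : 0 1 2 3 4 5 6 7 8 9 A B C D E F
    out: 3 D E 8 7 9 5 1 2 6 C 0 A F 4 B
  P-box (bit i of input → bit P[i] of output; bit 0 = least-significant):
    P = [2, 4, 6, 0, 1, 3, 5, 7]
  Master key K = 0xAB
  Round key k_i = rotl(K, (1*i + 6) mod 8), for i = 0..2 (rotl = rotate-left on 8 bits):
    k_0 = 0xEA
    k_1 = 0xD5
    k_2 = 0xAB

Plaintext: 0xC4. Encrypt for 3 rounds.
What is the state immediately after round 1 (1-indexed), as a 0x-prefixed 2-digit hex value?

0x36

s_0 = plaintext = 0xC4
s_1 = Round(s_0, k_0) = 0x36
s_2 = Round(s_1, k_1) = 0x11
s_3 = Round(s_2, k_2) = 0x4C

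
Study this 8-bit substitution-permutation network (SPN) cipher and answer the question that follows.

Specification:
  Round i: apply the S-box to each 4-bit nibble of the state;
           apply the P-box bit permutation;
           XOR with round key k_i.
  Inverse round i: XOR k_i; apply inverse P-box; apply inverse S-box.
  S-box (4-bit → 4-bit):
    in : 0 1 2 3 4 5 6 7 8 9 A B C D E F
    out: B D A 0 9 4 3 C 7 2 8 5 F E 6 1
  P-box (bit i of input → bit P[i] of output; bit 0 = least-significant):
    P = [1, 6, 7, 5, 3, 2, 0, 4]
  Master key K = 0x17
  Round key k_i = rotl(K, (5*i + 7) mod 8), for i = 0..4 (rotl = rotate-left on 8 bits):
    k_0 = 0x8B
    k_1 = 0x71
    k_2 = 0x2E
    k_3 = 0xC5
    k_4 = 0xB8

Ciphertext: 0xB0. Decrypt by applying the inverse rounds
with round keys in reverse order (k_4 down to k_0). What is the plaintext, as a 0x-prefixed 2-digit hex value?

0x3D

s_0 = ciphertext = 0xB0
s_1 = InvRound(s_0, k_4) = 0xF3
s_2 = InvRound(s_1, k_3) = 0x24
s_3 = InvRound(s_2, k_2) = 0xFF
s_4 = InvRound(s_3, k_1) = 0x6B
s_5 = InvRound(s_4, k_0) = 0x3D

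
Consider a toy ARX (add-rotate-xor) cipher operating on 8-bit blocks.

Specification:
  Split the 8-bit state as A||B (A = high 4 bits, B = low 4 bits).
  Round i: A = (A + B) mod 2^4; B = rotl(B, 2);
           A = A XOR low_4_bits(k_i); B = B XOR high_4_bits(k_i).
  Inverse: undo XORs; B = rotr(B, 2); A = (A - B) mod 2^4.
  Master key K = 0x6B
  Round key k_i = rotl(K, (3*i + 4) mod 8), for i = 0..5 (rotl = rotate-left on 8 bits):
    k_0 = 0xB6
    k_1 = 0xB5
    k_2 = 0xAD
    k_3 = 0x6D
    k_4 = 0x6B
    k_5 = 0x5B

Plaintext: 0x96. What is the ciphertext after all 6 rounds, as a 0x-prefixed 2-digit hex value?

0x53

s_0 = plaintext = 0x96
s_1 = Round(s_0, k_0) = 0x92
s_2 = Round(s_1, k_1) = 0xE3
s_3 = Round(s_2, k_2) = 0xC6
s_4 = Round(s_3, k_3) = 0xFF
s_5 = Round(s_4, k_4) = 0x59
s_6 = Round(s_5, k_5) = 0x53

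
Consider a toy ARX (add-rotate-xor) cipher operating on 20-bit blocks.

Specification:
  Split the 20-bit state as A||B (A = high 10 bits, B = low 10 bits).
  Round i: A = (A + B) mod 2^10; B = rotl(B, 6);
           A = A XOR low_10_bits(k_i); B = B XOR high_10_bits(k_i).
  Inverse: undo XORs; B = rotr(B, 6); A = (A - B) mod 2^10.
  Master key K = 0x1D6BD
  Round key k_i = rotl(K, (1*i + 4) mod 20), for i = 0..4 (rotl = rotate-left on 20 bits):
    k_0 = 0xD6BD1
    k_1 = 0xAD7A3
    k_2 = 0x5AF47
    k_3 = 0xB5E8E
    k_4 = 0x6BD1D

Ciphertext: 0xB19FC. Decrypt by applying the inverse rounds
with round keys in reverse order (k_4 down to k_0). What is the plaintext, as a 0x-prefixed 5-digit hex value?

s_0 = ciphertext = 0xB19FC
s_1 = InvRound(s_0, k_4) = 0xAA931
s_2 = InvRound(s_1, k_3) = 0x6D66F
s_3 = InvRound(s_2, k_2) = 0xA984C
s_4 = InvRound(s_3, k_1) = 0x5AB9B
s_5 = InvRound(s_4, k_0) = 0xAA013

0xAA013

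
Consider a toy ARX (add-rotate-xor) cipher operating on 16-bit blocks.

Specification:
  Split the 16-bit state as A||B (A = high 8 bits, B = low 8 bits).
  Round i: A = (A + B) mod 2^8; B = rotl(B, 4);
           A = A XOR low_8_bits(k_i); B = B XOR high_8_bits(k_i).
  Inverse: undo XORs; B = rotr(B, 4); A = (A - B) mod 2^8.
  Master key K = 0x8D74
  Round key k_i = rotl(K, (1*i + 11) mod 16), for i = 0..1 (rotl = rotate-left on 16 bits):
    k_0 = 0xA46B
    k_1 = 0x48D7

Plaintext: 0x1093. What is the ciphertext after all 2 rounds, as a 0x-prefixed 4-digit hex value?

s_0 = plaintext = 0x1093
s_1 = Round(s_0, k_0) = 0xC89D
s_2 = Round(s_1, k_1) = 0xB291

0xB291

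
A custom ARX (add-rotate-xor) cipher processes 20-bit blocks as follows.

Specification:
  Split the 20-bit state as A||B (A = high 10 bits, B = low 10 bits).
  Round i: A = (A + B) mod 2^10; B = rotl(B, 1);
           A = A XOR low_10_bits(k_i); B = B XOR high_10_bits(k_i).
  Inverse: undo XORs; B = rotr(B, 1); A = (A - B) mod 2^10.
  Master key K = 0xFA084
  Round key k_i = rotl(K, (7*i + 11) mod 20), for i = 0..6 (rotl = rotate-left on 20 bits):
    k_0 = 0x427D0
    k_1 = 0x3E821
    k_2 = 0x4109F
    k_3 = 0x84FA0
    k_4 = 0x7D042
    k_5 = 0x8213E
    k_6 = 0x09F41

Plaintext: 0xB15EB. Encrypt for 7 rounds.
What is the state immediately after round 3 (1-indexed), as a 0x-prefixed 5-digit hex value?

0xFF38E

s_0 = plaintext = 0xB15EB
s_1 = Round(s_0, k_0) = 0xD82DF
s_2 = Round(s_1, k_1) = 0x87945
s_3 = Round(s_2, k_2) = 0xFF38E
s_4 = Round(s_3, k_3) = 0x0A90E
s_5 = Round(s_4, k_4) = 0x5EBE8
s_6 = Round(s_5, k_5) = 0x171D9
s_7 = Round(s_6, k_6) = 0x5D395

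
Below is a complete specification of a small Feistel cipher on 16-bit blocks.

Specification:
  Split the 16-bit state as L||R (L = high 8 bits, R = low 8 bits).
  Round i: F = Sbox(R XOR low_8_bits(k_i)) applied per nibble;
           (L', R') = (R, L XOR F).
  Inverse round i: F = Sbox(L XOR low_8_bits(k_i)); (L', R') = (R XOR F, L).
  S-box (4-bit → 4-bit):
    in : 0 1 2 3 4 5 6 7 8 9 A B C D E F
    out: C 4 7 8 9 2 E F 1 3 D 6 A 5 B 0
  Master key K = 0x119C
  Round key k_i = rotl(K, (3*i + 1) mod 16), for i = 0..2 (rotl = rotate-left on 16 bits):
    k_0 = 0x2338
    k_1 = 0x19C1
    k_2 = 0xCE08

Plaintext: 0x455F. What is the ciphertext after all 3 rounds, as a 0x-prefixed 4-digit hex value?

s_0 = plaintext = 0x455F
s_1 = Round(s_0, k_0) = 0x5FAA
s_2 = Round(s_1, k_1) = 0xAAB9
s_3 = Round(s_2, k_2) = 0xB9CE

0xB9CE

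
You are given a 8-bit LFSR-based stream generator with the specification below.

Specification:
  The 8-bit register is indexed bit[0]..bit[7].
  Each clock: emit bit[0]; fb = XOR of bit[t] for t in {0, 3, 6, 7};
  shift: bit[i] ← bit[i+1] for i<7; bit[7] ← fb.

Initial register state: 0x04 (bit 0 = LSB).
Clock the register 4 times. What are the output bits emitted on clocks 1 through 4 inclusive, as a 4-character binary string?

0010

reg_0 = 0x04
clock 1: out=0, reg = 0x02
clock 2: out=0, reg = 0x01
clock 3: out=1, reg = 0x80
clock 4: out=0, reg = 0xC0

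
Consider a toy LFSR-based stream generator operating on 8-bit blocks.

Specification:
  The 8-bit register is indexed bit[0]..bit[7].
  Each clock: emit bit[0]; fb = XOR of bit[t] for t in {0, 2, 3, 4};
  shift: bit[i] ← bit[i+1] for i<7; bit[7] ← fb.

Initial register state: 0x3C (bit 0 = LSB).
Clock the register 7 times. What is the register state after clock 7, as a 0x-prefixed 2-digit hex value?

0xCE

reg_0 = 0x3C
clock 1: out=0, reg = 0x9E
clock 2: out=0, reg = 0xCF
clock 3: out=1, reg = 0xE7
clock 4: out=1, reg = 0x73
clock 5: out=1, reg = 0x39
clock 6: out=1, reg = 0x9C
clock 7: out=0, reg = 0xCE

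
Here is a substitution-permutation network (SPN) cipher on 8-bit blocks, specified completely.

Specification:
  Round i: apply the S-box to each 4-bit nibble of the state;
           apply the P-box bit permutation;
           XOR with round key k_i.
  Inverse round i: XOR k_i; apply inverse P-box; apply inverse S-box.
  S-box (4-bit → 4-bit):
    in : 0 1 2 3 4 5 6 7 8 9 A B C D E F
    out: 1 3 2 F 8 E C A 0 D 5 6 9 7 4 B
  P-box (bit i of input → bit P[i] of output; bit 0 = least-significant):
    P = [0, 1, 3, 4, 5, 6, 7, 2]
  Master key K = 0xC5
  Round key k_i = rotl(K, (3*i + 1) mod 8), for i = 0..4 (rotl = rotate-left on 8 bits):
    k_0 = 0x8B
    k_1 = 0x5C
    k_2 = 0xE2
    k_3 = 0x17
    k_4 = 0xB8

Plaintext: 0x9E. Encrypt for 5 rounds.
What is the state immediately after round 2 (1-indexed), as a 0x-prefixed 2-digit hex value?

s_0 = plaintext = 0x9E
s_1 = Round(s_0, k_0) = 0x27
s_2 = Round(s_1, k_1) = 0x0E
s_3 = Round(s_2, k_2) = 0xCA
s_4 = Round(s_3, k_3) = 0x3A
s_5 = Round(s_4, k_4) = 0x55

0x0E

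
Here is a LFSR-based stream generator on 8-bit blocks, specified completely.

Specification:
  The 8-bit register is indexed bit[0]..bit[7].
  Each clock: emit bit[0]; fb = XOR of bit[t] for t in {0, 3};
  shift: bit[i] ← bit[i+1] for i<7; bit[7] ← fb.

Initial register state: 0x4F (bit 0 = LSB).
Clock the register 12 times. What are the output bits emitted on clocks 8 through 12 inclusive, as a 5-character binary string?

00110

reg_0 = 0x4F
clock 1: out=1, reg = 0x27
clock 2: out=1, reg = 0x93
clock 3: out=1, reg = 0xC9
clock 4: out=1, reg = 0x64
clock 5: out=0, reg = 0x32
clock 6: out=0, reg = 0x19
clock 7: out=1, reg = 0x0C
clock 8: out=0, reg = 0x86
clock 9: out=0, reg = 0x43
clock 10: out=1, reg = 0xA1
clock 11: out=1, reg = 0xD0
clock 12: out=0, reg = 0x68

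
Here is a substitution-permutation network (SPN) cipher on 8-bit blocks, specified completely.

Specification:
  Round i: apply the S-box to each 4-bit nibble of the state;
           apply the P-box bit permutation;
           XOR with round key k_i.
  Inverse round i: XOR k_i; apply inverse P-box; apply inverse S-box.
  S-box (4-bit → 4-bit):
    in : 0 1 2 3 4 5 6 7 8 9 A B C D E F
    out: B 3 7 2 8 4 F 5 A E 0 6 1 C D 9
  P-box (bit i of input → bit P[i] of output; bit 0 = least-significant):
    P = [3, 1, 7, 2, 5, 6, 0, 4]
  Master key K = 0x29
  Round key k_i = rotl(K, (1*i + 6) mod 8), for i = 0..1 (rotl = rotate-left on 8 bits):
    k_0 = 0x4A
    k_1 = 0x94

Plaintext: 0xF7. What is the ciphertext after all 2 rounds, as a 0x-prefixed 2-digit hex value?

s_0 = plaintext = 0xF7
s_1 = Round(s_0, k_0) = 0xF2
s_2 = Round(s_1, k_1) = 0x2E

0x2E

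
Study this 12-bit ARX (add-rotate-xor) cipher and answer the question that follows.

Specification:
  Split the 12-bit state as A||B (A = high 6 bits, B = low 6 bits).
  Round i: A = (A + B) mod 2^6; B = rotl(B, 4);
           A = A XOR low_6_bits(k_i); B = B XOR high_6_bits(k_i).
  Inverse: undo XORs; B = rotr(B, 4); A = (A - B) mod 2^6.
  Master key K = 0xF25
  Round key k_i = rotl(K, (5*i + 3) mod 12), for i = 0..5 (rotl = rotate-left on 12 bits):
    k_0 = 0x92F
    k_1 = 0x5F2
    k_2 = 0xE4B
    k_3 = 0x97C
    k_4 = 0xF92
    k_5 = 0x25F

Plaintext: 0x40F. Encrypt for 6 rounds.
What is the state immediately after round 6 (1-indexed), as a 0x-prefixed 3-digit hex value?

s_0 = plaintext = 0x40F
s_1 = Round(s_0, k_0) = 0xC17
s_2 = Round(s_1, k_1) = 0xD62
s_3 = Round(s_2, k_2) = 0x711
s_4 = Round(s_3, k_3) = 0x471
s_5 = Round(s_4, k_4) = 0x422
s_6 = Round(s_5, k_5) = 0xB61

0xB61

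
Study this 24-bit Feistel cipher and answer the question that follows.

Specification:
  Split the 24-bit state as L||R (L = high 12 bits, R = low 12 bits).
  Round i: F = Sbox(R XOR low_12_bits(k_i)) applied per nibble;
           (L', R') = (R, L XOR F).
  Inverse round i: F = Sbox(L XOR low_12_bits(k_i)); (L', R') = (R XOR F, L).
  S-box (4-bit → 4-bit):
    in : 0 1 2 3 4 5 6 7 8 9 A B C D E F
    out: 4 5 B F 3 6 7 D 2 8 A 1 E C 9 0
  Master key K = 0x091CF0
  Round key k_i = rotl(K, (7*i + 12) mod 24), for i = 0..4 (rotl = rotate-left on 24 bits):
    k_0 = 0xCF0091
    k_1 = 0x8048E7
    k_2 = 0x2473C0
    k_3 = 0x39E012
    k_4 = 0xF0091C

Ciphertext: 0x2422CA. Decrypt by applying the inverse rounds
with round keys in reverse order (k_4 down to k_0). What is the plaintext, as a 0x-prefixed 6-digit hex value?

0xD976BF

s_0 = ciphertext = 0x2422CA
s_1 = InvRound(s_0, k_4) = 0x3A3242
s_2 = InvRound(s_1, k_3) = 0xD573A3
s_3 = InvRound(s_2, k_2) = 0xA2ED57
s_4 = InvRound(s_3, k_1) = 0x6BFA2E
s_5 = InvRound(s_4, k_0) = 0xD976BF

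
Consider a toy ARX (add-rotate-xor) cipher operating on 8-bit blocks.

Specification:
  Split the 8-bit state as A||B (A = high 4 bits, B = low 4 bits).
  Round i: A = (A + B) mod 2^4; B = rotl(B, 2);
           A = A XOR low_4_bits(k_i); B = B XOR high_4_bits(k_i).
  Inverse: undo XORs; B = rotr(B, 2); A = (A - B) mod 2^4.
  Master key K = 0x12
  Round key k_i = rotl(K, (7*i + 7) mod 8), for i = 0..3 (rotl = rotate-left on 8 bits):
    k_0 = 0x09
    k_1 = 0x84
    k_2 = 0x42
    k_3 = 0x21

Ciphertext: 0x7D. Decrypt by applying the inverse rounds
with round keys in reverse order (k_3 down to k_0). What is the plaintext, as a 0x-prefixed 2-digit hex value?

0xD6

s_0 = ciphertext = 0x7D
s_1 = InvRound(s_0, k_3) = 0x7F
s_2 = InvRound(s_1, k_2) = 0x7E
s_3 = InvRound(s_2, k_1) = 0xA9
s_4 = InvRound(s_3, k_0) = 0xD6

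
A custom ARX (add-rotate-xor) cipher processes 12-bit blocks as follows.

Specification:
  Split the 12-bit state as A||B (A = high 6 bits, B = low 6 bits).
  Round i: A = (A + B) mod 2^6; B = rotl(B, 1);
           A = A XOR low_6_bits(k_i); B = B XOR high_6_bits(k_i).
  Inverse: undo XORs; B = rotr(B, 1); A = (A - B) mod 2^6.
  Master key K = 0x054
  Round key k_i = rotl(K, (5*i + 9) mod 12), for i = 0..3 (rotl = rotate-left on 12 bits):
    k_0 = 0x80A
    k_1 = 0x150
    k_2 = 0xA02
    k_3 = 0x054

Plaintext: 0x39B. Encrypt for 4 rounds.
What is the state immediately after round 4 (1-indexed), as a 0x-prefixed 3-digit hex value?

0x7F6

s_0 = plaintext = 0x39B
s_1 = Round(s_0, k_0) = 0x8D6
s_2 = Round(s_1, k_1) = 0xA69
s_3 = Round(s_2, k_2) = 0x43B
s_4 = Round(s_3, k_3) = 0x7F6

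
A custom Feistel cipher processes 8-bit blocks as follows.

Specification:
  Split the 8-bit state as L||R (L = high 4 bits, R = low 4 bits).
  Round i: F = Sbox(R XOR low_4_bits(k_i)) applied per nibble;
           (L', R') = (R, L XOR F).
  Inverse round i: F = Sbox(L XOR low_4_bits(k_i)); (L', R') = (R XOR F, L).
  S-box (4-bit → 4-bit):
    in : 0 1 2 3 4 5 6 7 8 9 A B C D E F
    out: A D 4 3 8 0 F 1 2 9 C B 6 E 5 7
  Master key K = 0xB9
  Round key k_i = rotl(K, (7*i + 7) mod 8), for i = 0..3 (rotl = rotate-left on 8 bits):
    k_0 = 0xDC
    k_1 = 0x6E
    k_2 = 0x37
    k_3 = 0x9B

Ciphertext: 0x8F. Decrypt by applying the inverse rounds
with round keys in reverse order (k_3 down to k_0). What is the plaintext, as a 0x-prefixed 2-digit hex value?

s_0 = ciphertext = 0x8F
s_1 = InvRound(s_0, k_3) = 0xC8
s_2 = InvRound(s_1, k_2) = 0x3C
s_3 = InvRound(s_2, k_1) = 0x23
s_4 = InvRound(s_3, k_0) = 0x62

0x62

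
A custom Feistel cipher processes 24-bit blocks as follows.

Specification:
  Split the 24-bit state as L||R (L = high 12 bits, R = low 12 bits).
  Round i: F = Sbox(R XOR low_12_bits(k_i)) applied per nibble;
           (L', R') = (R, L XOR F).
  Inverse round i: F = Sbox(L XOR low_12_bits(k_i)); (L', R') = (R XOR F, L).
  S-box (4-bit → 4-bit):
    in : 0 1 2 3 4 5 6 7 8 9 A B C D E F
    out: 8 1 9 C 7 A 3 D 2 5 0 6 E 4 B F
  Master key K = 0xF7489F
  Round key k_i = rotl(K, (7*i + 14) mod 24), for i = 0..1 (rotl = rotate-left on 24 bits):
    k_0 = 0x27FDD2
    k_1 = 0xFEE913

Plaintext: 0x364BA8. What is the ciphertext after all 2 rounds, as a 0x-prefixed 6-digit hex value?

s_0 = plaintext = 0x364BA8
s_1 = Round(s_0, k_0) = 0xBA80B4
s_2 = Round(s_1, k_1) = 0x0B4EA5

0x0B4EA5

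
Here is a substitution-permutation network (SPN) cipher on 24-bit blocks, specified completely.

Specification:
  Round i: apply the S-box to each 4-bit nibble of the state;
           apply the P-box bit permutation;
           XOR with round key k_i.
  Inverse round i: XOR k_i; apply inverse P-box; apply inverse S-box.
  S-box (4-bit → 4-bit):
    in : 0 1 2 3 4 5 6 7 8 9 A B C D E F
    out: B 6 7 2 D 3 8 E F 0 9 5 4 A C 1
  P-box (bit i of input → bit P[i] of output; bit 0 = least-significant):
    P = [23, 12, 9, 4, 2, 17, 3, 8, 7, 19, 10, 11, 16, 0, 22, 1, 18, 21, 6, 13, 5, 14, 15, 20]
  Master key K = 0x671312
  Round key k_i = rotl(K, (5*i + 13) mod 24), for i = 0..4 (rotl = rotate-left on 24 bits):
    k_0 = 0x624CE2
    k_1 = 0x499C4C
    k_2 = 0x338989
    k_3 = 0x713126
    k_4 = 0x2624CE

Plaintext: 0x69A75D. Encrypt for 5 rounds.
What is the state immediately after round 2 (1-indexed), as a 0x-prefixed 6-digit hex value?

s_0 = plaintext = 0x69A75D
s_1 = Round(s_0, k_0) = 0x7950F4
s_2 = Round(s_1, k_1) = 0xD056D9
s_3 = Round(s_2, k_2) = 0x04E088
s_4 = Round(s_3, k_3) = 0xAF4AD8
s_5 = Round(s_4, k_4) = 0xF13F7C

0xD056D9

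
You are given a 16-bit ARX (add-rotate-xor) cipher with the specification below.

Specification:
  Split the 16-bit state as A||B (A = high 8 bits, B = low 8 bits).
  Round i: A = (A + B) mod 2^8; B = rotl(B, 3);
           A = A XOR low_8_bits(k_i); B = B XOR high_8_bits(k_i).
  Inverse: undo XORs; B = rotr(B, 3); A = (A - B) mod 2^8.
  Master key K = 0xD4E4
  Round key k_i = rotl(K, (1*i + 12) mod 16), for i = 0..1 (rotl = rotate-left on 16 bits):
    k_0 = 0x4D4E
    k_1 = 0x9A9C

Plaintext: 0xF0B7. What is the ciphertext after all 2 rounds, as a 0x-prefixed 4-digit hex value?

s_0 = plaintext = 0xF0B7
s_1 = Round(s_0, k_0) = 0xE9F0
s_2 = Round(s_1, k_1) = 0x451D

0x451D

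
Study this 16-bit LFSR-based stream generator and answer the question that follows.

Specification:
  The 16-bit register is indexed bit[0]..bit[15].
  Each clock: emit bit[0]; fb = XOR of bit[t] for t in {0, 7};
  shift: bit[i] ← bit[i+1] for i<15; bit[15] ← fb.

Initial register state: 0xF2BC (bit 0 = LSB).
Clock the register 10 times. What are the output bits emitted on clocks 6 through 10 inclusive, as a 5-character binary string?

10101

reg_0 = 0xF2BC
clock 1: out=0, reg = 0xF95E
clock 2: out=0, reg = 0x7CAF
clock 3: out=1, reg = 0x3E57
clock 4: out=1, reg = 0x9F2B
clock 5: out=1, reg = 0xCF95
clock 6: out=1, reg = 0x67CA
clock 7: out=0, reg = 0xB3E5
clock 8: out=1, reg = 0x59F2
clock 9: out=0, reg = 0xACF9
clock 10: out=1, reg = 0x567C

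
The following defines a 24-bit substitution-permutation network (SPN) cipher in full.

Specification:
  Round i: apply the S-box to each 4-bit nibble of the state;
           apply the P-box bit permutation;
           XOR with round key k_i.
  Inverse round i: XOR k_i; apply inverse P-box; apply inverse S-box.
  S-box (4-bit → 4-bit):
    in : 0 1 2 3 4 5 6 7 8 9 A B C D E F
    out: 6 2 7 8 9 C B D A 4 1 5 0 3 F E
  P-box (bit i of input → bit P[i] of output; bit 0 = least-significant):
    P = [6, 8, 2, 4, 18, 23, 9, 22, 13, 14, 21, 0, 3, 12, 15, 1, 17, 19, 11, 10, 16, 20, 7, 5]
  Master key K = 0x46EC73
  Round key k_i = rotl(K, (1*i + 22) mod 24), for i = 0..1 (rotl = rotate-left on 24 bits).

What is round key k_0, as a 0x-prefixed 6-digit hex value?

0xD1BB1C

K = 0x46EC73
k_0 = rotl(K, (1*0+22) mod 24) = rotl(K, 22) = 0xD1BB1C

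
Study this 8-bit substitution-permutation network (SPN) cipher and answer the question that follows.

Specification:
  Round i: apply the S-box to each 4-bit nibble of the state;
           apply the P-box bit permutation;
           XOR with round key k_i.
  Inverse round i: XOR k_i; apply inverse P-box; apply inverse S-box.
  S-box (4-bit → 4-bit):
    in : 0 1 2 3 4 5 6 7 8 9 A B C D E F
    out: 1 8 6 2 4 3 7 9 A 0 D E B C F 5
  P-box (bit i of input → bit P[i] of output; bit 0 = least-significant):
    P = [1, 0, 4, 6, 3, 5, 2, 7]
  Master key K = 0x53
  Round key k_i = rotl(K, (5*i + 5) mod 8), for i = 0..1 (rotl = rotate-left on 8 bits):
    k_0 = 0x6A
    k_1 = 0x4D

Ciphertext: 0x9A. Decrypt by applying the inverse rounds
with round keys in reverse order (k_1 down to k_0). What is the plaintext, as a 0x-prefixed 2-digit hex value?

s_0 = ciphertext = 0x9A
s_1 = InvRound(s_0, k_1) = 0xDE
s_2 = InvRound(s_1, k_0) = 0xB4

0xB4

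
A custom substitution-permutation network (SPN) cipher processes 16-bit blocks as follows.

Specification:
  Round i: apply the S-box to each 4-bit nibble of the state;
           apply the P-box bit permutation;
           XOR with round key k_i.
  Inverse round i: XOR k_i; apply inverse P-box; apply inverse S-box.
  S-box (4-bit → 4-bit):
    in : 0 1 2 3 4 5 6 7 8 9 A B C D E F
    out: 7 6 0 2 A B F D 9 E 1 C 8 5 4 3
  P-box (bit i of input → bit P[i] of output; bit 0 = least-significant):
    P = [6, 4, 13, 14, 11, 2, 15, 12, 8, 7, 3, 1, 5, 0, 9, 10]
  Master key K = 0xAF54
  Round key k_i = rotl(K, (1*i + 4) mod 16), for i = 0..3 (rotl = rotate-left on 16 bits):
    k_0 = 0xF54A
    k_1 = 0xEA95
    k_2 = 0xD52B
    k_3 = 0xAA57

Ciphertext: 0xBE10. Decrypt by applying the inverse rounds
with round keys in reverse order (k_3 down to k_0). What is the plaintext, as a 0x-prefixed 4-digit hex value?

0xC2A2

s_0 = ciphertext = 0xBE10
s_1 = InvRound(s_0, k_3) = 0x4C4A
s_2 = InvRound(s_1, k_2) = 0xFA7A
s_3 = InvRound(s_2, k_1) = 0xF94A
s_4 = InvRound(s_3, k_0) = 0xC2A2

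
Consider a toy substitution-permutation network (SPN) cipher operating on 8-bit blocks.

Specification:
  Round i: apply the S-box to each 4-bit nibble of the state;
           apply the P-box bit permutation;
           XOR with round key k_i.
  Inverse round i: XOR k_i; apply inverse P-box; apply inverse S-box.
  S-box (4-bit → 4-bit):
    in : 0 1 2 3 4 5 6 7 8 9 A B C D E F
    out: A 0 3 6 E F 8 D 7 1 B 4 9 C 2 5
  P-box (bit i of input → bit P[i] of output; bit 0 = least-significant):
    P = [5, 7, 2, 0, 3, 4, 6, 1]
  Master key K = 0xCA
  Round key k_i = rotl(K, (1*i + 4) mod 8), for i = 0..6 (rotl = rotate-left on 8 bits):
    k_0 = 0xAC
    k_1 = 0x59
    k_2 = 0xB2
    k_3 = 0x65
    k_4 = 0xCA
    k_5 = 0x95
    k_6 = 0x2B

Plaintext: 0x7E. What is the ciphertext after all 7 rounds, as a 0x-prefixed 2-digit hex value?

0x31

s_0 = plaintext = 0x7E
s_1 = Round(s_0, k_0) = 0x66
s_2 = Round(s_1, k_1) = 0x5A
s_3 = Round(s_2, k_2) = 0x49
s_4 = Round(s_3, k_3) = 0x17
s_5 = Round(s_4, k_4) = 0xEF
s_6 = Round(s_5, k_5) = 0xA1
s_7 = Round(s_6, k_6) = 0x31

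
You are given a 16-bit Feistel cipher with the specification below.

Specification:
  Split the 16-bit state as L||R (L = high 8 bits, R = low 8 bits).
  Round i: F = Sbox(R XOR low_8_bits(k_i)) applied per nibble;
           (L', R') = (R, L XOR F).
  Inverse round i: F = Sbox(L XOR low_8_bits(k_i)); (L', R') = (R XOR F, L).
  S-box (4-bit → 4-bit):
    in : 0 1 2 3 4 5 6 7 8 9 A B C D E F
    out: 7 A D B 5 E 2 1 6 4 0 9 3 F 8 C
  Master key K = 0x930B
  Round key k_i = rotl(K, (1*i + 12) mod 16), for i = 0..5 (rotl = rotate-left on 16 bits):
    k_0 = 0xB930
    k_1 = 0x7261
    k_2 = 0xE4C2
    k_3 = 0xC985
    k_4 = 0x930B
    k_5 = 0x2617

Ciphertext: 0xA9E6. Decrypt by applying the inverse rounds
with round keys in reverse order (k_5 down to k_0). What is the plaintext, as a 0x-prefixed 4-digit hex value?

0x0AC0

s_0 = ciphertext = 0xA9E6
s_1 = InvRound(s_0, k_5) = 0x7EA9
s_2 = InvRound(s_1, k_4) = 0xB77E
s_3 = InvRound(s_2, k_3) = 0xC3B7
s_4 = InvRound(s_3, k_2) = 0xCDC3
s_5 = InvRound(s_4, k_1) = 0xC0CD
s_6 = InvRound(s_5, k_0) = 0x0AC0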